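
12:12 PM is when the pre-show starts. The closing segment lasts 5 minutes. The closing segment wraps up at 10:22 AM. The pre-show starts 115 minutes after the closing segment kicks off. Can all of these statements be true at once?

Yes

The closing segment starts at 10:22 AM − 5 min = 10:17 AM.
The pre-show starts at 10:17 AM + 115 min = 12:12 PM.
That matches the stated 12:12 PM, so the schedule is consistent.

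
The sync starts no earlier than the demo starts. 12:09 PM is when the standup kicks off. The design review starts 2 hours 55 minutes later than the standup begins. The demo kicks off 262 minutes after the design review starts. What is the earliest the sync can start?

7:26 PM

The design review starts at 12:09 PM + 175 min = 3:04 PM.
The demo starts at 3:04 PM + 262 min = 7:26 PM.
The sync is bounded by the demo, so the earliest it can start is 7:26 PM.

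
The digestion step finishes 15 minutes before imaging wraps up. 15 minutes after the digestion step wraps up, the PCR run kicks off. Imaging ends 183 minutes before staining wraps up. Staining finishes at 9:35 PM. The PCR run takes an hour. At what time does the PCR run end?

7:32 PM

Imaging ends at 9:35 PM − 183 min = 6:32 PM.
The digestion step ends at 6:32 PM − 15 min = 6:17 PM.
The PCR run starts at 6:17 PM + 15 min = 6:32 PM.
The PCR run ends at 6:32 PM + 60 min = 7:32 PM.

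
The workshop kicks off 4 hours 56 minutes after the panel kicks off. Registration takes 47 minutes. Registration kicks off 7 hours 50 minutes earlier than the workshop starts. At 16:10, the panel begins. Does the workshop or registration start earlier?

registration

The workshop starts at 16:10 + 296 min = 21:06.
Registration starts at 21:06 − 470 min = 13:16.
The workshop starts at 21:06 and registration starts at 13:16, so registration is first.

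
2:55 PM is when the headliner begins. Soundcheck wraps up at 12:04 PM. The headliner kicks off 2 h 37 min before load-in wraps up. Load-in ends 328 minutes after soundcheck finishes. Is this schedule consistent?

Yes

Load-in ends at 12:04 PM + 328 min = 5:32 PM.
The headliner starts at 5:32 PM − 157 min = 2:55 PM.
That matches the stated 2:55 PM, so the schedule is consistent.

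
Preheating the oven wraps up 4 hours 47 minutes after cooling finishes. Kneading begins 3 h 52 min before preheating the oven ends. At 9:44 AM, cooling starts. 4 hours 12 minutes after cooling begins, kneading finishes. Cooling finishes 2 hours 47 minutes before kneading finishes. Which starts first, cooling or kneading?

cooling

Kneading ends at 9:44 AM + 252 min = 1:56 PM.
Cooling ends at 1:56 PM − 167 min = 11:09 AM.
Preheating the oven ends at 11:09 AM + 287 min = 3:56 PM.
Kneading starts at 3:56 PM − 232 min = 12:04 PM.
Cooling starts at 9:44 AM and kneading starts at 12:04 PM, so cooling is first.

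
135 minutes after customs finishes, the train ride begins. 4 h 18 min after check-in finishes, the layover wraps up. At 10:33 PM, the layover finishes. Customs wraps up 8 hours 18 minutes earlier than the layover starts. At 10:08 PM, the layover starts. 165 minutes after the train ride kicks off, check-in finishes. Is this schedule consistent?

Customs ends at 10:08 PM − 498 min = 1:50 PM.
The train ride starts at 1:50 PM + 135 min = 4:05 PM.
Check-in ends at 4:05 PM + 165 min = 6:50 PM.
The layover ends at 6:50 PM + 258 min = 11:08 PM.
But the layover is also said to end at 10:33 PM — a 35-minute conflict.

No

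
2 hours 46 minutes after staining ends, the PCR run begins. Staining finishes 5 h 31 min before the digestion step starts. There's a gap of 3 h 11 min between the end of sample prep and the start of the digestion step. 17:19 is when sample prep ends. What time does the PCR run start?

17:45

The digestion step starts at 17:19 + 191 min = 20:30.
Staining ends at 20:30 − 331 min = 14:59.
The PCR run starts at 14:59 + 166 min = 17:45.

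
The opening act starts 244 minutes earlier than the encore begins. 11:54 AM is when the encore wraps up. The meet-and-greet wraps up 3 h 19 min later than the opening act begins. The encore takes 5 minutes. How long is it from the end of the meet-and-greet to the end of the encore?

50 minutes

The encore starts at 11:54 AM − 5 min = 11:49 AM.
The opening act starts at 11:49 AM − 244 min = 7:45 AM.
The meet-and-greet ends at 7:45 AM + 199 min = 11:04 AM.
From 11:04 AM to 11:54 AM is 50 minutes.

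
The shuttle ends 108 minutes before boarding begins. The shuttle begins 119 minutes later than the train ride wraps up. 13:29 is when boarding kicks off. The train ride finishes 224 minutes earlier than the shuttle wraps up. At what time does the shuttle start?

09:56

The shuttle ends at 13:29 − 108 min = 11:41.
The train ride ends at 11:41 − 224 min = 07:57.
The shuttle starts at 07:57 + 119 min = 09:56.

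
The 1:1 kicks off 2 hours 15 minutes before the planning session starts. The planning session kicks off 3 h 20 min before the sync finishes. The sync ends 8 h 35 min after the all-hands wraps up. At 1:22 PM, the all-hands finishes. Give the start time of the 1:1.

4:22 PM

The sync ends at 1:22 PM + 515 min = 9:57 PM.
The planning session starts at 9:57 PM − 200 min = 6:37 PM.
The 1:1 starts at 6:37 PM − 135 min = 4:22 PM.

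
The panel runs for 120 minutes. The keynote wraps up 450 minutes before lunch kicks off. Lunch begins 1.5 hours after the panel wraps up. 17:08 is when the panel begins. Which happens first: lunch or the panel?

The panel ends at 17:08 + 120 min = 19:08.
Lunch starts at 19:08 + 90 min = 20:38.
Lunch starts at 20:38 and the panel starts at 17:08, so the panel is first.

the panel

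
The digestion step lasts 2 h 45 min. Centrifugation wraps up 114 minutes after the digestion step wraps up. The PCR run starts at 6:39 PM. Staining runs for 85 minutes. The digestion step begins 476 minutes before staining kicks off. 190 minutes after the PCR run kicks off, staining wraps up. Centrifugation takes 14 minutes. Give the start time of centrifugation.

4:53 PM

Staining ends at 6:39 PM + 190 min = 9:49 PM.
Staining starts at 9:49 PM − 85 min = 8:24 PM.
The digestion step starts at 8:24 PM − 476 min = 12:28 PM.
The digestion step ends at 12:28 PM + 165 min = 3:13 PM.
Centrifugation ends at 3:13 PM + 114 min = 5:07 PM.
Centrifugation starts at 5:07 PM − 14 min = 4:53 PM.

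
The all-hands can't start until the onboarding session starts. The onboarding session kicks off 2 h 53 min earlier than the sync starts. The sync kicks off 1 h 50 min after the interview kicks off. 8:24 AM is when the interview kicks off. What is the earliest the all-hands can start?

7:21 AM

The sync starts at 8:24 AM + 110 min = 10:14 AM.
The onboarding session starts at 10:14 AM − 173 min = 7:21 AM.
The all-hands is bounded by the onboarding session, so the earliest it can start is 7:21 AM.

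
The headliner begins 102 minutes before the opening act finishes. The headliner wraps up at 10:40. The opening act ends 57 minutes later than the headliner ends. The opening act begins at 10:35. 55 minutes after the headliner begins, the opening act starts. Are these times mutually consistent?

The opening act ends at 10:40 + 57 min = 11:37.
The headliner starts at 11:37 − 102 min = 09:55.
The opening act starts at 09:55 + 55 min = 10:50.
But the opening act is also said to start at 10:35 — a 15-minute conflict.

No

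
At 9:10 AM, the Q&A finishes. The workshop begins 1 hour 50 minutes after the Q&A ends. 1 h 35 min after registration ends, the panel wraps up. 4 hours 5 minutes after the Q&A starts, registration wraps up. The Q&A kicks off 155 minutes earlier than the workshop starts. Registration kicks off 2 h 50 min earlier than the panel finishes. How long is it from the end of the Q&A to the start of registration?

The workshop starts at 9:10 AM + 110 min = 11:00 AM.
The Q&A starts at 11:00 AM − 155 min = 8:25 AM.
Registration ends at 8:25 AM + 245 min = 12:30 PM.
The panel ends at 12:30 PM + 95 min = 2:05 PM.
Registration starts at 2:05 PM − 170 min = 11:15 AM.
From 9:10 AM to 11:15 AM is 2 h 5 min.

2 h 5 min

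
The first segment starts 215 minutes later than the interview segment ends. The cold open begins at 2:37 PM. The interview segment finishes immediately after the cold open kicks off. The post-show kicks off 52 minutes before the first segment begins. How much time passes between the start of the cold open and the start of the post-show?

163 minutes

The interview segment ends at 2:37 PM.
The first segment starts at 2:37 PM + 215 min = 6:12 PM.
The post-show starts at 6:12 PM − 52 min = 5:20 PM.
From 2:37 PM to 5:20 PM is 163 minutes.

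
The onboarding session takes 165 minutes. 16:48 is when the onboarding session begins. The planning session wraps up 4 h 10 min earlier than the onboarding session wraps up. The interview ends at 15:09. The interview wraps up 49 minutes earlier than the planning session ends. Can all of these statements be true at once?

The onboarding session ends at 16:48 + 165 min = 19:33.
The planning session ends at 19:33 − 250 min = 15:23.
The interview ends at 15:23 − 49 min = 14:34.
But the interview is also said to end at 15:09 — a 35-minute conflict.

No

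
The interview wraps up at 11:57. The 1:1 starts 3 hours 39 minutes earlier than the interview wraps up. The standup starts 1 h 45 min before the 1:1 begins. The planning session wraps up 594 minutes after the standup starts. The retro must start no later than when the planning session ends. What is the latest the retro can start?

The 1:1 starts at 11:57 − 219 min = 08:18.
The standup starts at 08:18 − 105 min = 06:33.
The planning session ends at 06:33 + 594 min = 16:27.
The retro is bounded by the planning session, so the latest it can start is 16:27.

16:27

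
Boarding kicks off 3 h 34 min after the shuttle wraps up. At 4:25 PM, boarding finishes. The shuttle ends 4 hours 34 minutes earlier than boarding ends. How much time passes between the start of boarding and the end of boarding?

60 minutes

The shuttle ends at 4:25 PM − 274 min = 11:51 AM.
Boarding starts at 11:51 AM + 214 min = 3:25 PM.
From 3:25 PM to 4:25 PM is 60 minutes.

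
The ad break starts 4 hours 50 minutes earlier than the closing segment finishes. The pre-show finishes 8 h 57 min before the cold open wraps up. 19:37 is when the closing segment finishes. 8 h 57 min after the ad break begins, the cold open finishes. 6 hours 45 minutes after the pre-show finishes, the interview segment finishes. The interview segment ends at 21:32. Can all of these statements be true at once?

Yes

The ad break starts at 19:37 − 290 min = 14:47.
The cold open ends at 14:47 + 537 min = 23:44.
The pre-show ends at 23:44 − 537 min = 14:47.
The interview segment ends at 14:47 + 405 min = 21:32.
That matches the stated 21:32, so the schedule is consistent.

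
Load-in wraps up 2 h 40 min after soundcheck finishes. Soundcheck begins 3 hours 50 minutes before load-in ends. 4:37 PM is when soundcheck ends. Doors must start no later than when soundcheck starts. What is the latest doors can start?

3:27 PM

Load-in ends at 4:37 PM + 160 min = 7:17 PM.
Soundcheck starts at 7:17 PM − 230 min = 3:27 PM.
Doors is bounded by soundcheck, so the latest it can start is 3:27 PM.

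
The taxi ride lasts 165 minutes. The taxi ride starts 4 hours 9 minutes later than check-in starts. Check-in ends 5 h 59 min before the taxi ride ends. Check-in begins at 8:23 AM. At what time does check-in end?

The taxi ride starts at 8:23 AM + 249 min = 12:32 PM.
The taxi ride ends at 12:32 PM + 165 min = 3:17 PM.
Check-in ends at 3:17 PM − 359 min = 9:18 AM.

9:18 AM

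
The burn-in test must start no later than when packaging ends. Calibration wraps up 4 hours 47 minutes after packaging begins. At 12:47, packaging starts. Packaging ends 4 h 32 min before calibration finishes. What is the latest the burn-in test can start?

13:02

Calibration ends at 12:47 + 287 min = 17:34.
Packaging ends at 17:34 − 272 min = 13:02.
The burn-in test is bounded by packaging, so the latest it can start is 13:02.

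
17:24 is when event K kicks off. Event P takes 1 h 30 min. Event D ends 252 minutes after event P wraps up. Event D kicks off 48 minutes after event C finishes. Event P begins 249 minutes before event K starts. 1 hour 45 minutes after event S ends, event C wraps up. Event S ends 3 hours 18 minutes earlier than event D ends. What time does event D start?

Event P starts at 17:24 − 249 min = 13:15.
Event P ends at 13:15 + 90 min = 14:45.
Event D ends at 14:45 + 252 min = 18:57.
Event S ends at 18:57 − 198 min = 15:39.
Event C ends at 15:39 + 105 min = 17:24.
Event D starts at 17:24 + 48 min = 18:12.

18:12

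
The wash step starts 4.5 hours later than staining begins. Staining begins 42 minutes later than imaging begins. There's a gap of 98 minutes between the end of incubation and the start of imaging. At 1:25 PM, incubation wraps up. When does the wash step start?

Imaging starts at 1:25 PM + 98 min = 3:03 PM.
Staining starts at 3:03 PM + 42 min = 3:45 PM.
The wash step starts at 3:45 PM + 270 min = 8:15 PM.

8:15 PM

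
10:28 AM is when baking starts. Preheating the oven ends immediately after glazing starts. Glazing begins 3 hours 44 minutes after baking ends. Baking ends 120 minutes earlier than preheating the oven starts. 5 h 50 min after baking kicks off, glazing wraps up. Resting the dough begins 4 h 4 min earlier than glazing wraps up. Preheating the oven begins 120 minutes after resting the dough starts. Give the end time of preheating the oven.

Glazing ends at 10:28 AM + 350 min = 4:18 PM.
Resting the dough starts at 4:18 PM − 244 min = 12:14 PM.
Preheating the oven starts at 12:14 PM + 120 min = 2:14 PM.
Baking ends at 2:14 PM − 120 min = 12:14 PM.
Glazing starts at 12:14 PM + 224 min = 3:58 PM.
So preheating the oven ends at 3:58 PM.

3:58 PM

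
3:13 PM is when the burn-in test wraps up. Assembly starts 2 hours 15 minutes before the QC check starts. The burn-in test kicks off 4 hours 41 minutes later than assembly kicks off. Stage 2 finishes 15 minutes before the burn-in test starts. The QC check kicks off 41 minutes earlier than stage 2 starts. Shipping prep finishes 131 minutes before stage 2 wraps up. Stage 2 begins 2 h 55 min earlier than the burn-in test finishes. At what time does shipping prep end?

Stage 2 starts at 3:13 PM − 175 min = 12:18 PM.
The QC check starts at 12:18 PM − 41 min = 11:37 AM.
Assembly starts at 11:37 AM − 135 min = 9:22 AM.
The burn-in test starts at 9:22 AM + 281 min = 2:03 PM.
Stage 2 ends at 2:03 PM − 15 min = 1:48 PM.
Shipping prep ends at 1:48 PM − 131 min = 11:37 AM.

11:37 AM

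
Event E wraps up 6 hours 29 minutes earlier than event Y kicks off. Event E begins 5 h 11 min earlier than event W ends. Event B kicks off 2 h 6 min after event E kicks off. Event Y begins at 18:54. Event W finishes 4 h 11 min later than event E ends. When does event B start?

13:31

Event E ends at 18:54 − 389 min = 12:25.
Event W ends at 12:25 + 251 min = 16:36.
Event E starts at 16:36 − 311 min = 11:25.
Event B starts at 11:25 + 126 min = 13:31.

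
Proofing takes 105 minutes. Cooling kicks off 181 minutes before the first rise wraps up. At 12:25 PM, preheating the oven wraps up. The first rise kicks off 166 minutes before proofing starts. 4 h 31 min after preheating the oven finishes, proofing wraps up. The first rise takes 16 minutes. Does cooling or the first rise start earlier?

Proofing ends at 12:25 PM + 271 min = 4:56 PM.
Proofing starts at 4:56 PM − 105 min = 3:11 PM.
The first rise starts at 3:11 PM − 166 min = 12:25 PM.
The first rise ends at 12:25 PM + 16 min = 12:41 PM.
Cooling starts at 12:41 PM − 181 min = 9:40 AM.
Cooling starts at 9:40 AM and the first rise starts at 12:25 PM, so cooling is first.

cooling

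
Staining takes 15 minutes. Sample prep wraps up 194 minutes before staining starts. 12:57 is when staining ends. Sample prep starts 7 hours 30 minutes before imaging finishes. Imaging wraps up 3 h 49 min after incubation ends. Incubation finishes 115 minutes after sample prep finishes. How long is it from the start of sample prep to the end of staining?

Staining starts at 12:57 − 15 min = 12:42.
Sample prep ends at 12:42 − 194 min = 09:28.
Incubation ends at 09:28 + 115 min = 11:23.
Imaging ends at 11:23 + 229 min = 15:12.
Sample prep starts at 15:12 − 450 min = 07:42.
From 07:42 to 12:57 is 5 h 15 min.

5 h 15 min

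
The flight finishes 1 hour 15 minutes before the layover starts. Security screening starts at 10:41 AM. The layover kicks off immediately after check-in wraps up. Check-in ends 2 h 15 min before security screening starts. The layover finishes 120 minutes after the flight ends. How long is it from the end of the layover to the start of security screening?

Check-in ends at 10:41 AM − 135 min = 8:26 AM.
So the layover starts at 8:26 AM.
The flight ends at 8:26 AM − 75 min = 7:11 AM.
The layover ends at 7:11 AM + 120 min = 9:11 AM.
From 9:11 AM to 10:41 AM is 1 h 30 min.

1 h 30 min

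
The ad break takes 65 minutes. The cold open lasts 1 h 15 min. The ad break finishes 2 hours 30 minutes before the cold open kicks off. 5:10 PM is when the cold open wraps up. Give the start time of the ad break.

12:20 PM

The cold open starts at 5:10 PM − 75 min = 3:55 PM.
The ad break ends at 3:55 PM − 150 min = 1:25 PM.
The ad break starts at 1:25 PM − 65 min = 12:20 PM.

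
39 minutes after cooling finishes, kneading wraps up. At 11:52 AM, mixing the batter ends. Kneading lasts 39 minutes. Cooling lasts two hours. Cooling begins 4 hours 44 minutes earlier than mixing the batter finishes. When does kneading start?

9:08 AM

Cooling starts at 11:52 AM − 284 min = 7:08 AM.
Cooling ends at 7:08 AM + 120 min = 9:08 AM.
Kneading ends at 9:08 AM + 39 min = 9:47 AM.
Kneading starts at 9:47 AM − 39 min = 9:08 AM.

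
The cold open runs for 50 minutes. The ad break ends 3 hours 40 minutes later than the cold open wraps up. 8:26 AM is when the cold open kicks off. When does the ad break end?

12:56 PM

The cold open ends at 8:26 AM + 50 min = 9:16 AM.
The ad break ends at 9:16 AM + 220 min = 12:56 PM.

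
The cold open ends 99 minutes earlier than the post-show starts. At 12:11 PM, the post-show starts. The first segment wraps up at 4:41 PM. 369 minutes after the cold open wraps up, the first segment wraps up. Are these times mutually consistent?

The cold open ends at 12:11 PM − 99 min = 10:32 AM.
The first segment ends at 10:32 AM + 369 min = 4:41 PM.
That matches the stated 4:41 PM, so the schedule is consistent.

Yes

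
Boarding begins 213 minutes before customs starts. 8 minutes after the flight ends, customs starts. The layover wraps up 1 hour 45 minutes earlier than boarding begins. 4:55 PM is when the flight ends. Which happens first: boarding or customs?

boarding

Customs starts at 4:55 PM + 8 min = 5:03 PM.
Boarding starts at 5:03 PM − 213 min = 1:30 PM.
Boarding starts at 1:30 PM and customs starts at 5:03 PM, so boarding is first.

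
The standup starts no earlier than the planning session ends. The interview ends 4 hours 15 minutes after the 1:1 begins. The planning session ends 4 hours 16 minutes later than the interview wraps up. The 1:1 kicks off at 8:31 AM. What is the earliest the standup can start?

The interview ends at 8:31 AM + 255 min = 12:46 PM.
The planning session ends at 12:46 PM + 256 min = 5:02 PM.
The standup is bounded by the planning session, so the earliest it can start is 5:02 PM.

5:02 PM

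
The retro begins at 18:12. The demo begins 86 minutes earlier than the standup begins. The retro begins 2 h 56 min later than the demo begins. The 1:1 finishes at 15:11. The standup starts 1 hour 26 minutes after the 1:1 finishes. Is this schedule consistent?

No

The standup starts at 15:11 + 86 min = 16:37.
The demo starts at 16:37 − 86 min = 15:11.
The retro starts at 15:11 + 176 min = 18:07.
But the retro is also said to start at 18:12 — a 5-minute conflict.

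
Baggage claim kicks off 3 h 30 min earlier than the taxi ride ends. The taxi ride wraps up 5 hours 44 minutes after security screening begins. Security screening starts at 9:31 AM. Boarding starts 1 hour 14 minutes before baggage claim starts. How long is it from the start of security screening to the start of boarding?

The taxi ride ends at 9:31 AM + 344 min = 3:15 PM.
Baggage claim starts at 3:15 PM − 210 min = 11:45 AM.
Boarding starts at 11:45 AM − 74 min = 10:31 AM.
From 9:31 AM to 10:31 AM is an hour.

an hour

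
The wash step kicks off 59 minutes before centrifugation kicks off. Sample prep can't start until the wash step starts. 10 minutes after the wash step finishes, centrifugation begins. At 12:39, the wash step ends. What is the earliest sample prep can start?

Centrifugation starts at 12:39 + 10 min = 12:49.
The wash step starts at 12:49 − 59 min = 11:50.
Sample prep is bounded by the wash step, so the earliest it can start is 11:50.

11:50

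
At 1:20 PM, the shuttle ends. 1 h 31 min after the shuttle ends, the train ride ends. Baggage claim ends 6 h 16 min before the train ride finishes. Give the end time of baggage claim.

The train ride ends at 1:20 PM + 91 min = 2:51 PM.
Baggage claim ends at 2:51 PM − 376 min = 8:35 AM.

8:35 AM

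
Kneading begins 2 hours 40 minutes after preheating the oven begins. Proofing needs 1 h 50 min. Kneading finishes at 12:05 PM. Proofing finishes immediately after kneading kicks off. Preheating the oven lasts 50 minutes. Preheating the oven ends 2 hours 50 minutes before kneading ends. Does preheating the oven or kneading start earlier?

Preheating the oven ends at 12:05 PM − 170 min = 9:15 AM.
Preheating the oven starts at 9:15 AM − 50 min = 8:25 AM.
Kneading starts at 8:25 AM + 160 min = 11:05 AM.
Preheating the oven starts at 8:25 AM and kneading starts at 11:05 AM, so preheating the oven is first.

preheating the oven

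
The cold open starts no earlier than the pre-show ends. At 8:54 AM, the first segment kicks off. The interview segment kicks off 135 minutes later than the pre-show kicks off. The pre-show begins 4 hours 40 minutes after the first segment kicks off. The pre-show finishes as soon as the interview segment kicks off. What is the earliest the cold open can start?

3:49 PM

The pre-show starts at 8:54 AM + 280 min = 1:34 PM.
The interview segment starts at 1:34 PM + 135 min = 3:49 PM.
So the pre-show ends at 3:49 PM.
The cold open is bounded by the pre-show, so the earliest it can start is 3:49 PM.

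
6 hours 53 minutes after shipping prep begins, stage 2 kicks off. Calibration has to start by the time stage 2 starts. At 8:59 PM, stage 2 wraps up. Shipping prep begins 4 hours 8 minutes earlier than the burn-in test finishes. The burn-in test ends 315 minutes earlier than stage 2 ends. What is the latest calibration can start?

The burn-in test ends at 8:59 PM − 315 min = 3:44 PM.
Shipping prep starts at 3:44 PM − 248 min = 11:36 AM.
Stage 2 starts at 11:36 AM + 413 min = 6:29 PM.
Calibration is bounded by stage 2, so the latest it can start is 6:29 PM.

6:29 PM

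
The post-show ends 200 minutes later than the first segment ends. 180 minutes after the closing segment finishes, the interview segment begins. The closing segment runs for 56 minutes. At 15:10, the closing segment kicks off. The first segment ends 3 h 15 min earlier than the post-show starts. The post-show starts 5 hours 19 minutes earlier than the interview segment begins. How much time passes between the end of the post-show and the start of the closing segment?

78 minutes

The closing segment ends at 15:10 + 56 min = 16:06.
The interview segment starts at 16:06 + 180 min = 19:06.
The post-show starts at 19:06 − 319 min = 13:47.
The first segment ends at 13:47 − 195 min = 10:32.
The post-show ends at 10:32 + 200 min = 13:52.
From 13:52 to 15:10 is 78 minutes.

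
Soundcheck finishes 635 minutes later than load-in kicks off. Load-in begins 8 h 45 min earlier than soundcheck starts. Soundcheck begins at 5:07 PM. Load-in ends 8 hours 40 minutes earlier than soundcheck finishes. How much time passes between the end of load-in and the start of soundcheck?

Load-in starts at 5:07 PM − 525 min = 8:22 AM.
Soundcheck ends at 8:22 AM + 635 min = 6:57 PM.
Load-in ends at 6:57 PM − 520 min = 10:17 AM.
From 10:17 AM to 5:07 PM is 6 h 50 min.

6 h 50 min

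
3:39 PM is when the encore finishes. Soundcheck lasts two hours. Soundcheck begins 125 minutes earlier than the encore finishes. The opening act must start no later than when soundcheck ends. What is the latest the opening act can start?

3:34 PM

Soundcheck starts at 3:39 PM − 125 min = 1:34 PM.
Soundcheck ends at 1:34 PM + 120 min = 3:34 PM.
The opening act is bounded by soundcheck, so the latest it can start is 3:34 PM.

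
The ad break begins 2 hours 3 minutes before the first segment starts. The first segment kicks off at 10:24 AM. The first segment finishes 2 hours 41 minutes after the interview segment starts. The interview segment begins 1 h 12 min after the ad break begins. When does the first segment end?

The ad break starts at 10:24 AM − 123 min = 8:21 AM.
The interview segment starts at 8:21 AM + 72 min = 9:33 AM.
The first segment ends at 9:33 AM + 161 min = 12:14 PM.

12:14 PM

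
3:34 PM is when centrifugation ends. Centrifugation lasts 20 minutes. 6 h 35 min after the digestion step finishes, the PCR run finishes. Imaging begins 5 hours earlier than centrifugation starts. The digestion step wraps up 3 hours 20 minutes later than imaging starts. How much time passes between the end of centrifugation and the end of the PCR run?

275 minutes

Centrifugation starts at 3:34 PM − 20 min = 3:14 PM.
Imaging starts at 3:14 PM − 300 min = 10:14 AM.
The digestion step ends at 10:14 AM + 200 min = 1:34 PM.
The PCR run ends at 1:34 PM + 395 min = 8:09 PM.
From 3:34 PM to 8:09 PM is 275 minutes.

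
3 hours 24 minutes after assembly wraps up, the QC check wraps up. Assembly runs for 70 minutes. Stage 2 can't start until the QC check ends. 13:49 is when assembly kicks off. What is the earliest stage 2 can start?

18:23

Assembly ends at 13:49 + 70 min = 14:59.
The QC check ends at 14:59 + 204 min = 18:23.
Stage 2 is bounded by the QC check, so the earliest it can start is 18:23.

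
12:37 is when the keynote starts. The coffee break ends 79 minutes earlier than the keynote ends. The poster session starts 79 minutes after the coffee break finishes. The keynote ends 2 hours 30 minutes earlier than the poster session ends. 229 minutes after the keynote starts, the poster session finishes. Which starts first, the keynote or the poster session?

The poster session ends at 12:37 + 229 min = 16:26.
The keynote ends at 16:26 − 150 min = 13:56.
The coffee break ends at 13:56 − 79 min = 12:37.
The poster session starts at 12:37 + 79 min = 13:56.
The keynote starts at 12:37 and the poster session starts at 13:56, so the keynote is first.

the keynote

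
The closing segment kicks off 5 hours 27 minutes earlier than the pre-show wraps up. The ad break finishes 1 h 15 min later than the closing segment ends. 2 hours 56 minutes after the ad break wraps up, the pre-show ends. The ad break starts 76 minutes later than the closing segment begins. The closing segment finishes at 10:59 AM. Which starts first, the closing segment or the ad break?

the closing segment

The ad break ends at 10:59 AM + 75 min = 12:14 PM.
The pre-show ends at 12:14 PM + 176 min = 3:10 PM.
The closing segment starts at 3:10 PM − 327 min = 9:43 AM.
The ad break starts at 9:43 AM + 76 min = 10:59 AM.
The closing segment starts at 9:43 AM and the ad break starts at 10:59 AM, so the closing segment is first.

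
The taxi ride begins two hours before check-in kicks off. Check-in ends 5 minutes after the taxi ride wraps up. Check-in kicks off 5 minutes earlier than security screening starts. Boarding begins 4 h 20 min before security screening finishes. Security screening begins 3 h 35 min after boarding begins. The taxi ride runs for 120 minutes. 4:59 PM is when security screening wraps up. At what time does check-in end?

4:14 PM

Boarding starts at 4:59 PM − 260 min = 12:39 PM.
Security screening starts at 12:39 PM + 215 min = 4:14 PM.
Check-in starts at 4:14 PM − 5 min = 4:09 PM.
The taxi ride starts at 4:09 PM − 120 min = 2:09 PM.
The taxi ride ends at 2:09 PM + 120 min = 4:09 PM.
Check-in ends at 4:09 PM + 5 min = 4:14 PM.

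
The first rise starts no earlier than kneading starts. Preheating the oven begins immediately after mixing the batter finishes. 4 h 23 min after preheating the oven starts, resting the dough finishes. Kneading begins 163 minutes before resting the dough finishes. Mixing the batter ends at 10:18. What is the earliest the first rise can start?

11:58

Preheating the oven starts at 10:18.
Resting the dough ends at 10:18 + 263 min = 14:41.
Kneading starts at 14:41 − 163 min = 11:58.
The first rise is bounded by kneading, so the earliest it can start is 11:58.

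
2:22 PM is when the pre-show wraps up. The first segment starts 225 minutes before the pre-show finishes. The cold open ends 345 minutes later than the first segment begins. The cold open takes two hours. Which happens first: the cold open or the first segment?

The first segment starts at 2:22 PM − 225 min = 10:37 AM.
The cold open ends at 10:37 AM + 345 min = 4:22 PM.
The cold open starts at 4:22 PM − 120 min = 2:22 PM.
The cold open starts at 2:22 PM and the first segment starts at 10:37 AM, so the first segment is first.

the first segment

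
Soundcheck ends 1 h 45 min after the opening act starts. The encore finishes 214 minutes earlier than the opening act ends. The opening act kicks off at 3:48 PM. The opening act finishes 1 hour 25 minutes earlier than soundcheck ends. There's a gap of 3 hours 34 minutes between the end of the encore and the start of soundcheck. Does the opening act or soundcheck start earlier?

Soundcheck ends at 3:48 PM + 105 min = 5:33 PM.
The opening act ends at 5:33 PM − 85 min = 4:08 PM.
The encore ends at 4:08 PM − 214 min = 12:34 PM.
Soundcheck starts at 12:34 PM + 214 min = 4:08 PM.
The opening act starts at 3:48 PM and soundcheck starts at 4:08 PM, so the opening act is first.

the opening act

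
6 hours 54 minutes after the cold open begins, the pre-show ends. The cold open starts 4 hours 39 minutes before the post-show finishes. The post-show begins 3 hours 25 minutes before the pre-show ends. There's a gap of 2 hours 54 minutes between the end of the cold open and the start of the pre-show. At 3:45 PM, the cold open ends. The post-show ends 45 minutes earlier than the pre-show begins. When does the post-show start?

The pre-show starts at 3:45 PM + 174 min = 6:39 PM.
The post-show ends at 6:39 PM − 45 min = 5:54 PM.
The cold open starts at 5:54 PM − 279 min = 1:15 PM.
The pre-show ends at 1:15 PM + 414 min = 8:09 PM.
The post-show starts at 8:09 PM − 205 min = 4:44 PM.

4:44 PM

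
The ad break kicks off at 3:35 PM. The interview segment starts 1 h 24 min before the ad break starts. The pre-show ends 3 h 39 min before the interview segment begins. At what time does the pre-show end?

10:32 AM

The interview segment starts at 3:35 PM − 84 min = 2:11 PM.
The pre-show ends at 2:11 PM − 219 min = 10:32 AM.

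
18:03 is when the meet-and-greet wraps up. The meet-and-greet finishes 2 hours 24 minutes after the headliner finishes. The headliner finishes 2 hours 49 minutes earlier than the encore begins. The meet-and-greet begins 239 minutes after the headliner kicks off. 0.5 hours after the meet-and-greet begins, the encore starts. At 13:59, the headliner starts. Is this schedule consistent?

Yes

The meet-and-greet starts at 13:59 + 239 min = 17:58.
The encore starts at 17:58 + 30 min = 18:28.
The headliner ends at 18:28 − 169 min = 15:39.
The meet-and-greet ends at 15:39 + 144 min = 18:03.
That matches the stated 18:03, so the schedule is consistent.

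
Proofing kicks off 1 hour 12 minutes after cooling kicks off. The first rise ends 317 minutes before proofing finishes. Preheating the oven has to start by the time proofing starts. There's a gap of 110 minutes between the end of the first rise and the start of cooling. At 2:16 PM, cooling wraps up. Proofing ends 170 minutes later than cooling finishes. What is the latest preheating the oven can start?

2:51 PM

Proofing ends at 2:16 PM + 170 min = 5:06 PM.
The first rise ends at 5:06 PM − 317 min = 11:49 AM.
Cooling starts at 11:49 AM + 110 min = 1:39 PM.
Proofing starts at 1:39 PM + 72 min = 2:51 PM.
Preheating the oven is bounded by proofing, so the latest it can start is 2:51 PM.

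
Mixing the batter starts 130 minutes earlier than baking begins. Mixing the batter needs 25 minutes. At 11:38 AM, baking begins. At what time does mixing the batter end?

Mixing the batter starts at 11:38 AM − 130 min = 9:28 AM.
Mixing the batter ends at 9:28 AM + 25 min = 9:53 AM.

9:53 AM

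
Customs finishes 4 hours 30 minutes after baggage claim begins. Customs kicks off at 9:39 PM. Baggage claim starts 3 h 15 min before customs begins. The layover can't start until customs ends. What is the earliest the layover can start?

Baggage claim starts at 9:39 PM − 195 min = 6:24 PM.
Customs ends at 6:24 PM + 270 min = 10:54 PM.
The layover is bounded by customs, so the earliest it can start is 10:54 PM.

10:54 PM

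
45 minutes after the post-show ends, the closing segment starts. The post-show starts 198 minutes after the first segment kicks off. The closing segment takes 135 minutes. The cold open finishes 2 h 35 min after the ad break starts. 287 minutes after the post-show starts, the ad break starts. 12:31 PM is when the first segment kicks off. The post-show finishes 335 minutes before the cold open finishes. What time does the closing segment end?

The post-show starts at 12:31 PM + 198 min = 3:49 PM.
The ad break starts at 3:49 PM + 287 min = 8:36 PM.
The cold open ends at 8:36 PM + 155 min = 11:11 PM.
The post-show ends at 11:11 PM − 335 min = 5:36 PM.
The closing segment starts at 5:36 PM + 45 min = 6:21 PM.
The closing segment ends at 6:21 PM + 135 min = 8:36 PM.

8:36 PM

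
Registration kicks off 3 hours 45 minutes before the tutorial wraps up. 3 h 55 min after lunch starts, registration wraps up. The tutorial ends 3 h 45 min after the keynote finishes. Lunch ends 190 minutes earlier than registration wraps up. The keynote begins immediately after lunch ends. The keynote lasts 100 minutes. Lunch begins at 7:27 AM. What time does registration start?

9:52 AM

Registration ends at 7:27 AM + 235 min = 11:22 AM.
Lunch ends at 11:22 AM − 190 min = 8:12 AM.
So the keynote starts at 8:12 AM.
The keynote ends at 8:12 AM + 100 min = 9:52 AM.
The tutorial ends at 9:52 AM + 225 min = 1:37 PM.
Registration starts at 1:37 PM − 225 min = 9:52 AM.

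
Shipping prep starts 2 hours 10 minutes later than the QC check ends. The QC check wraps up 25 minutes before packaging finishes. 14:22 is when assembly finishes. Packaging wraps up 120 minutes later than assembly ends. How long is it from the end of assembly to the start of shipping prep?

Packaging ends at 14:22 + 120 min = 16:22.
The QC check ends at 16:22 − 25 min = 15:57.
Shipping prep starts at 15:57 + 130 min = 18:07.
From 14:22 to 18:07 is 3 h 45 min.

3 h 45 min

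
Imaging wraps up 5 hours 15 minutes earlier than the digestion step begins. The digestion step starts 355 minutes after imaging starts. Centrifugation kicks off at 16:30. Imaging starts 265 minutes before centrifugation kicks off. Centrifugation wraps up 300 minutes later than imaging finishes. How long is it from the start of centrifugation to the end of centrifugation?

75 minutes

Imaging starts at 16:30 − 265 min = 12:05.
The digestion step starts at 12:05 + 355 min = 18:00.
Imaging ends at 18:00 − 315 min = 12:45.
Centrifugation ends at 12:45 + 300 min = 17:45.
From 16:30 to 17:45 is 75 minutes.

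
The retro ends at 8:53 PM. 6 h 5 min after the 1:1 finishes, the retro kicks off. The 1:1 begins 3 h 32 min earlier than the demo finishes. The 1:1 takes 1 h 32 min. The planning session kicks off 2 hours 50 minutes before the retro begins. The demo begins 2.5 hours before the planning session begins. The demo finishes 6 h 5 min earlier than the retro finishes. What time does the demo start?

The demo ends at 8:53 PM − 365 min = 2:48 PM.
The 1:1 starts at 2:48 PM − 212 min = 11:16 AM.
The 1:1 ends at 11:16 AM + 92 min = 12:48 PM.
The retro starts at 12:48 PM + 365 min = 6:53 PM.
The planning session starts at 6:53 PM − 170 min = 4:03 PM.
The demo starts at 4:03 PM − 150 min = 1:33 PM.

1:33 PM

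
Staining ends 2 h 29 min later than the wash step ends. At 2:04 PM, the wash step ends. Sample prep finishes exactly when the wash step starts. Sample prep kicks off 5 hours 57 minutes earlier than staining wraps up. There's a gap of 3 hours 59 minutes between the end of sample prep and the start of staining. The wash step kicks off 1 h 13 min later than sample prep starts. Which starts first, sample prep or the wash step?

Staining ends at 2:04 PM + 149 min = 4:33 PM.
Sample prep starts at 4:33 PM − 357 min = 10:36 AM.
The wash step starts at 10:36 AM + 73 min = 11:49 AM.
Sample prep starts at 10:36 AM and the wash step starts at 11:49 AM, so sample prep is first.

sample prep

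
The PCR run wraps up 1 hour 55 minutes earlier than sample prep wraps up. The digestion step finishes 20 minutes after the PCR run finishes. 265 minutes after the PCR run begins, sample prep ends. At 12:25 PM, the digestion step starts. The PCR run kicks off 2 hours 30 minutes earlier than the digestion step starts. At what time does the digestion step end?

12:45 PM

The PCR run starts at 12:25 PM − 150 min = 9:55 AM.
Sample prep ends at 9:55 AM + 265 min = 2:20 PM.
The PCR run ends at 2:20 PM − 115 min = 12:25 PM.
The digestion step ends at 12:25 PM + 20 min = 12:45 PM.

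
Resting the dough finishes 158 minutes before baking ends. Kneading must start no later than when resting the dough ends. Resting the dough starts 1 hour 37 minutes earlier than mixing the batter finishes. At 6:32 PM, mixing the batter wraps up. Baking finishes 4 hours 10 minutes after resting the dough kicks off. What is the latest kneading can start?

6:27 PM

Resting the dough starts at 6:32 PM − 97 min = 4:55 PM.
Baking ends at 4:55 PM + 250 min = 9:05 PM.
Resting the dough ends at 9:05 PM − 158 min = 6:27 PM.
Kneading is bounded by resting the dough, so the latest it can start is 6:27 PM.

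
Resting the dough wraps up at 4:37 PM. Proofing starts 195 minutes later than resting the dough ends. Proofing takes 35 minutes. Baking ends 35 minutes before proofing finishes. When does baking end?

7:52 PM

Proofing starts at 4:37 PM + 195 min = 7:52 PM.
Proofing ends at 7:52 PM + 35 min = 8:27 PM.
Baking ends at 8:27 PM − 35 min = 7:52 PM.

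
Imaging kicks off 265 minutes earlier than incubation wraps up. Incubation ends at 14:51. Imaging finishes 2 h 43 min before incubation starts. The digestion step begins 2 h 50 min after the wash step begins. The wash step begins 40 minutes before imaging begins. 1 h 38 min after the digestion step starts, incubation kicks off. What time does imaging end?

11:31

Imaging starts at 14:51 − 265 min = 10:26.
The wash step starts at 10:26 − 40 min = 09:46.
The digestion step starts at 09:46 + 170 min = 12:36.
Incubation starts at 12:36 + 98 min = 14:14.
Imaging ends at 14:14 − 163 min = 11:31.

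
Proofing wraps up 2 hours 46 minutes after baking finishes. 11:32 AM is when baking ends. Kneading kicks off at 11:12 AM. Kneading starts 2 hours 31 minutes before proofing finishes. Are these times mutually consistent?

No

Proofing ends at 11:32 AM + 166 min = 2:18 PM.
Kneading starts at 2:18 PM − 151 min = 11:47 AM.
But kneading is also said to start at 11:12 AM — a 35-minute conflict.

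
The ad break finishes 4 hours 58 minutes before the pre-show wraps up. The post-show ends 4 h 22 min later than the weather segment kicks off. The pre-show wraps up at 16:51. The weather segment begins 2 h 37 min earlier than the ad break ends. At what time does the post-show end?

The ad break ends at 16:51 − 298 min = 11:53.
The weather segment starts at 11:53 − 157 min = 09:16.
The post-show ends at 09:16 + 262 min = 13:38.

13:38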